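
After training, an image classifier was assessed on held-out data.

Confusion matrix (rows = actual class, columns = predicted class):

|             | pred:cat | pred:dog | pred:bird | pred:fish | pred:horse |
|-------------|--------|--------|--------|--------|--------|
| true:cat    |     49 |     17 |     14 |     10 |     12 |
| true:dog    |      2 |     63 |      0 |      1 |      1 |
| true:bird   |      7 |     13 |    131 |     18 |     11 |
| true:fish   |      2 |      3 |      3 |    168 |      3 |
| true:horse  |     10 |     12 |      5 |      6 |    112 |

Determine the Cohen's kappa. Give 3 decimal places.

0.715

Observed agreement pₒ = trace/N = 523/673 = 0.7771
Expected agreement pₑ = Σ (rowᵢ·colᵢ)/N² = (102·70 + 67·108 + 180·153 + 179·203 + 145·139)/673² = 0.2173
κ = (pₒ − pₑ)/(1 − pₑ) = (0.7771 − 0.2173)/(1 − 0.2173) = 0.715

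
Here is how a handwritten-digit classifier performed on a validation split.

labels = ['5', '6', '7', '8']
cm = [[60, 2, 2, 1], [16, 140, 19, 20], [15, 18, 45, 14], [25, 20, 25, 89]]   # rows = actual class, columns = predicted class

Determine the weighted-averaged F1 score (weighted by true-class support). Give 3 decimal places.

0.654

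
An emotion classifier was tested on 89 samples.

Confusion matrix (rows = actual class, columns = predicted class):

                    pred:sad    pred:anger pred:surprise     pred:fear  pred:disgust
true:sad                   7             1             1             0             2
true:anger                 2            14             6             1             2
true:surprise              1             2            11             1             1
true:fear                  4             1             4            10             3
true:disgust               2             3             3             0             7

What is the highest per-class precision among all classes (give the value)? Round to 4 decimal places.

0.8333

Per-class precision (TP/(TP+FP)):
  sad: TP=7, FP=2+1+4+2=9 → 7/16 = 0.43750
  anger: TP=14, FP=1+2+1+3=7 → 14/21 = 0.66667
  surprise: TP=11, FP=1+6+4+3=14 → 11/25 = 0.44000
  fear: TP=10, FP=0+1+1+0=2 → 10/12 = 0.83333
  disgust: TP=7, FP=2+2+1+3=8 → 7/15 = 0.46667
Highest is class 'fear' with precision = 0.8333.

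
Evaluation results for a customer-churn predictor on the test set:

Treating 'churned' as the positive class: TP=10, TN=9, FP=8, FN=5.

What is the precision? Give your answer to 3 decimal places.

Precision = TP/(TP+FP) = 10/(10+8) = 10/18 = 0.556

0.556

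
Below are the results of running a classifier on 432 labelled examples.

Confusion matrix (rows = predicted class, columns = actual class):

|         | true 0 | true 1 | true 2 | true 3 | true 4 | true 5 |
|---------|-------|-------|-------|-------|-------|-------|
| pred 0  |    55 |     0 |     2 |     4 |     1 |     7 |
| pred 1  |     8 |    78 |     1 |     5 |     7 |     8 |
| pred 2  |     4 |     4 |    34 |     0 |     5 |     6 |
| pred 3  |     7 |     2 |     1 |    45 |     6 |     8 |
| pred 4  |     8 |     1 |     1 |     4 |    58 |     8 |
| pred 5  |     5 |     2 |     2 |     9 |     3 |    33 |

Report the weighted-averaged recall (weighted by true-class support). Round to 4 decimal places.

Per-class recall (TP/(TP+FN)):
  0: TP=55, FN=8+4+7+8+5=32 → 55/87 = 0.63218
  1: TP=78, FN=0+4+2+1+2=9 → 78/87 = 0.89655
  2: TP=34, FN=2+1+1+1+2=7 → 34/41 = 0.82927
  3: TP=45, FN=4+5+0+4+9=22 → 45/67 = 0.67164
  4: TP=58, FN=1+7+5+6+3=22 → 58/80 = 0.72500
  5: TP=33, FN=7+8+6+8+8=37 → 33/70 = 0.47143
Weighted-recall = Σ (supportᵢ/N)·recallᵢ with N=432: (87/432)·0.63218 + (87/432)·0.89655 + (41/432)·0.82927 + (67/432)·0.67164 + (80/432)·0.72500 + (70/432)·0.47143 = 0.7014

0.7014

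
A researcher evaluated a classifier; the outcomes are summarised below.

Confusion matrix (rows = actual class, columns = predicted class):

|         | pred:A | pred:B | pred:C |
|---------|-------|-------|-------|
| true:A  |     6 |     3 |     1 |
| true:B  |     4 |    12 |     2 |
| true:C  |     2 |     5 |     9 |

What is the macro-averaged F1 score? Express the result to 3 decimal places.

0.607

Per-class F1 score (2·TP/(2·TP+FP+FN)):
  A: TP=6, FP=4+2=6, FN=3+1=4 → 12/22 = 0.5455
  B: TP=12, FP=3+5=8, FN=4+2=6 → 24/38 = 0.6316
  C: TP=9, FP=1+2=3, FN=2+5=7 → 18/28 = 0.6429
Macro-F1 score = mean = (0.5455 + 0.6316 + 0.6429) / 3 = 0.607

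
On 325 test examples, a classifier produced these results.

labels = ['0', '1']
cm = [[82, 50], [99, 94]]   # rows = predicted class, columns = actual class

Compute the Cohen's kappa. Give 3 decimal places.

0.102

Observed agreement pₒ = trace/N = 176/325 = 0.5415
Expected agreement pₑ = Σ (rowᵢ·colᵢ)/N² = (181·132 + 144·193)/325² = 0.4893
κ = (pₒ − pₑ)/(1 − pₑ) = (0.5415 − 0.4893)/(1 − 0.4893) = 0.102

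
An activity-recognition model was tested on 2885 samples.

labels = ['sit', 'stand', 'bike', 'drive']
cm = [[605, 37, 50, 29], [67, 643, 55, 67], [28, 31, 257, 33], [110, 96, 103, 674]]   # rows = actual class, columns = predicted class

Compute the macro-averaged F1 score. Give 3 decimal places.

0.740

Per-class F1 score (2·TP/(2·TP+FP+FN)):
  sit: TP=605, FP=67+28+110=205, FN=37+50+29=116 → 1210/1531 = 0.7903
  stand: TP=643, FP=37+31+96=164, FN=67+55+67=189 → 1286/1639 = 0.7846
  bike: TP=257, FP=50+55+103=208, FN=28+31+33=92 → 514/814 = 0.6314
  drive: TP=674, FP=29+67+33=129, FN=110+96+103=309 → 1348/1786 = 0.7548
Macro-F1 score = mean = (0.7903 + 0.7846 + 0.6314 + 0.7548) / 4 = 0.740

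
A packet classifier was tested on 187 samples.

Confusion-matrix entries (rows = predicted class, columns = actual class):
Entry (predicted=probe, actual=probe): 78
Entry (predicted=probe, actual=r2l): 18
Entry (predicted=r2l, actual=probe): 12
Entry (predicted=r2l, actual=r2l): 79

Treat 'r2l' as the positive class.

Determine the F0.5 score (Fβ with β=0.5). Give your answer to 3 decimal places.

0.857

Fβ = (1+β²)·TP / ((1+β²)·TP + β²·FN + FP), with β²=1/4
= 1.25·79 / (1.25·79 + 0.25·18 + 12) = 0.857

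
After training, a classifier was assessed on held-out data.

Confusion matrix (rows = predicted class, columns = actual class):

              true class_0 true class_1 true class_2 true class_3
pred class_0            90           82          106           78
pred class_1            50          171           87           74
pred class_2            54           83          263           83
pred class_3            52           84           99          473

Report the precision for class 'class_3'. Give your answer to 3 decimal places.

Take TP from the diagonal, FP from the rest of the 'class_3' prediction marginal, FN from the rest of the 'class_3' actual marginal.
precision = TP/(TP+FP).
class_3: TP=473, FP=52+84+99=235 → 473/708 = 0.6681

0.668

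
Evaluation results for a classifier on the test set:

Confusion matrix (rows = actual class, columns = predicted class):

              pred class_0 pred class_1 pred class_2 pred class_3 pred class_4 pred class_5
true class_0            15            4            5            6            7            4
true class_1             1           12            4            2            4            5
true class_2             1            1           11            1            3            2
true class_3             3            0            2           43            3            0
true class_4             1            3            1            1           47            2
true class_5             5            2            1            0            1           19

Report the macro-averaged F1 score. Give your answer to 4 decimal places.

0.6138

Per-class F1 score (2·TP/(2·TP+FP+FN)):
  class_0: TP=15, FP=1+1+3+1+5=11, FN=4+5+6+7+4=26 → 30/67 = 0.44776
  class_1: TP=12, FP=4+1+0+3+2=10, FN=1+4+2+4+5=16 → 24/50 = 0.48000
  class_2: TP=11, FP=5+4+2+1+1=13, FN=1+1+1+3+2=8 → 22/43 = 0.51163
  class_3: TP=43, FP=6+2+1+1+0=10, FN=3+0+2+3+0=8 → 86/104 = 0.82692
  class_4: TP=47, FP=7+4+3+3+1=18, FN=1+3+1+1+2=8 → 94/120 = 0.78333
  class_5: TP=19, FP=4+5+2+0+2=13, FN=5+2+1+0+1=9 → 38/60 = 0.63333
Macro-F1 score = mean = (0.44776 + 0.48000 + 0.51163 + 0.82692 + 0.78333 + 0.63333) / 6 = 0.6138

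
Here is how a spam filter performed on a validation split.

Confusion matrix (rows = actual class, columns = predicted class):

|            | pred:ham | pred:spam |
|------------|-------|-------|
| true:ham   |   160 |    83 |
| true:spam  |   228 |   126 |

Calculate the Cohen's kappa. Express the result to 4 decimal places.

0.0131

Observed agreement pₒ = trace/N = 286/597 = 0.47906
Expected agreement pₑ = Σ (rowᵢ·colᵢ)/N² = (243·388 + 354·209)/597² = 0.47213
κ = (pₒ − pₑ)/(1 − pₑ) = (0.47906 − 0.47213)/(1 − 0.47213) = 0.0131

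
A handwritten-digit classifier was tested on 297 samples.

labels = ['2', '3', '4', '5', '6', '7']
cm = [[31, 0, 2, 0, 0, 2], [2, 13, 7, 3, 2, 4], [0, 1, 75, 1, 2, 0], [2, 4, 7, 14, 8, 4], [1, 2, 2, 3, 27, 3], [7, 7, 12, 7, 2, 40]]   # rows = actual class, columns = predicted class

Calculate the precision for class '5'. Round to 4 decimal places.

0.5000

One-vs-rest for '5': TP = diagonal; FP = other classes predicted '5'; FN = '5' predicted as other.
precision = TP/(TP+FP).
5: TP=14, FP=0+3+1+3+7=14 → 14/28 = 0.50000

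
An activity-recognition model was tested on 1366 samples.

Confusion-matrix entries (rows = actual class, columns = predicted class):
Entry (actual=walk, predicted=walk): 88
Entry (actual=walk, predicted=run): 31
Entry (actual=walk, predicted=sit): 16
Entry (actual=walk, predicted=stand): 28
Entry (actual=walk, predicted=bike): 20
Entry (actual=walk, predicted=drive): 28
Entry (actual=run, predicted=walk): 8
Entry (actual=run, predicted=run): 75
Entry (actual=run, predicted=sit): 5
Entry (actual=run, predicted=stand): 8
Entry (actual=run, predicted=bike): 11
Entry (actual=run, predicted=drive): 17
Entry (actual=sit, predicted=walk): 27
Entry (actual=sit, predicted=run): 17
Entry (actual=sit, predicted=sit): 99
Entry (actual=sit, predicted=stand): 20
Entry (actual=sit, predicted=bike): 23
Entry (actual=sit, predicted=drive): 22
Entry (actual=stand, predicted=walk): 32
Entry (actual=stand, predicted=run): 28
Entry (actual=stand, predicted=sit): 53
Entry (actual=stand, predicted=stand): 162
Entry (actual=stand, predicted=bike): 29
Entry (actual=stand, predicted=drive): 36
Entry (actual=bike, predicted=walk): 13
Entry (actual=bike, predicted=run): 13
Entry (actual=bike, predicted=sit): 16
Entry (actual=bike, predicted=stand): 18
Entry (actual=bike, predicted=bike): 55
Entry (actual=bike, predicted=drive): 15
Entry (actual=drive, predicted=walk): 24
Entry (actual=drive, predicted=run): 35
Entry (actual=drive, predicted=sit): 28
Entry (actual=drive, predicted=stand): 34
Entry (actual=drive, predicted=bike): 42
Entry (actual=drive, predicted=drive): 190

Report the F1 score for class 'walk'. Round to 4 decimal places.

0.4367

Treat 'walk' as positive and all other classes as negative.
F1 score = 2·TP/(2·TP+FP+FN).
walk: TP=88, FP=8+27+32+13+24=104, FN=31+16+28+20+28=123 → 176/403 = 0.43672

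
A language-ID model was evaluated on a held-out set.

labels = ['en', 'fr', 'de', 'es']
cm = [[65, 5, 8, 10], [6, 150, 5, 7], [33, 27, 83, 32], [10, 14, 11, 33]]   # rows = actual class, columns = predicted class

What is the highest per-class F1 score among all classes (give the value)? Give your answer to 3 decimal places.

0.824

Per-class F1 score (2·TP/(2·TP+FP+FN)):
  en: TP=65, FP=6+33+10=49, FN=5+8+10=23 → 130/202 = 0.6436
  fr: TP=150, FP=5+27+14=46, FN=6+5+7=18 → 300/364 = 0.8242
  de: TP=83, FP=8+5+11=24, FN=33+27+32=92 → 166/282 = 0.5887
  es: TP=33, FP=10+7+32=49, FN=10+14+11=35 → 66/150 = 0.4400
Highest is class 'fr' with F1 score = 0.824.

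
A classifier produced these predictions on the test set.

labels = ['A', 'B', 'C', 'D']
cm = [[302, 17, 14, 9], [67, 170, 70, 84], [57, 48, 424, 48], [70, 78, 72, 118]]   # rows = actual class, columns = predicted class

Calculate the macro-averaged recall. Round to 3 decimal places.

0.600

Per-class recall (TP/(TP+FN)):
  A: TP=302, FN=17+14+9=40 → 302/342 = 0.8830
  B: TP=170, FN=67+70+84=221 → 170/391 = 0.4348
  C: TP=424, FN=57+48+48=153 → 424/577 = 0.7348
  D: TP=118, FN=70+78+72=220 → 118/338 = 0.3491
Macro-recall = mean = (0.8830 + 0.4348 + 0.7348 + 0.3491) / 4 = 0.600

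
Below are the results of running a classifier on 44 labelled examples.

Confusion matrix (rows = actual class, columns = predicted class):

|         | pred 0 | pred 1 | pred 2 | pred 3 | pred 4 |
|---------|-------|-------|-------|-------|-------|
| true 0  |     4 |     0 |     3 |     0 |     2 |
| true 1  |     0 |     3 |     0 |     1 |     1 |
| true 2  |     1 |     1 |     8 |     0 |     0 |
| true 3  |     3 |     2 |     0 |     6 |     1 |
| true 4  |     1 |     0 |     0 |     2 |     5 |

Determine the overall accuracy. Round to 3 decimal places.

0.591

Accuracy = trace / total = (4+3+8+6+5=26) / 44 = 26/44 = 0.591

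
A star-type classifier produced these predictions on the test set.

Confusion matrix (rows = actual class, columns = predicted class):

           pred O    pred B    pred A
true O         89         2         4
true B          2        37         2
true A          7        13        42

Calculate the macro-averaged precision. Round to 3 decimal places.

0.832

Per-class precision (TP/(TP+FP)):
  O: TP=89, FP=2+7=9 → 89/98 = 0.9082
  B: TP=37, FP=2+13=15 → 37/52 = 0.7115
  A: TP=42, FP=4+2=6 → 42/48 = 0.8750
Macro-precision = mean = (0.9082 + 0.7115 + 0.8750) / 3 = 0.832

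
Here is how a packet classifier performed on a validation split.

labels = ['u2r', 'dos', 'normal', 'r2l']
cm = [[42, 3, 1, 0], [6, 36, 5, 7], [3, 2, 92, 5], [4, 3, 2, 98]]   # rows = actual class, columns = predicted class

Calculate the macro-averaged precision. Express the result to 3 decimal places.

0.848

Per-class precision (TP/(TP+FP)):
  u2r: TP=42, FP=6+3+4=13 → 42/55 = 0.7636
  dos: TP=36, FP=3+2+3=8 → 36/44 = 0.8182
  normal: TP=92, FP=1+5+2=8 → 92/100 = 0.9200
  r2l: TP=98, FP=0+7+5=12 → 98/110 = 0.8909
Macro-precision = mean = (0.7636 + 0.8182 + 0.9200 + 0.8909) / 4 = 0.848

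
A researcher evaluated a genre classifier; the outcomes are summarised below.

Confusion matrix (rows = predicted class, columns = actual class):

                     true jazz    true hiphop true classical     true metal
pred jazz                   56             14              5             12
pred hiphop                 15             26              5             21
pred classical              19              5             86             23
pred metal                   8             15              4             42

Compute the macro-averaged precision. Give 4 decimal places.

Per-class precision (TP/(TP+FP)):
  jazz: TP=56, FP=14+5+12=31 → 56/87 = 0.64368
  hiphop: TP=26, FP=15+5+21=41 → 26/67 = 0.38806
  classical: TP=86, FP=19+5+23=47 → 86/133 = 0.64662
  metal: TP=42, FP=8+15+4=27 → 42/69 = 0.60870
Macro-precision = mean = (0.64368 + 0.38806 + 0.64662 + 0.60870) / 4 = 0.5718

0.5718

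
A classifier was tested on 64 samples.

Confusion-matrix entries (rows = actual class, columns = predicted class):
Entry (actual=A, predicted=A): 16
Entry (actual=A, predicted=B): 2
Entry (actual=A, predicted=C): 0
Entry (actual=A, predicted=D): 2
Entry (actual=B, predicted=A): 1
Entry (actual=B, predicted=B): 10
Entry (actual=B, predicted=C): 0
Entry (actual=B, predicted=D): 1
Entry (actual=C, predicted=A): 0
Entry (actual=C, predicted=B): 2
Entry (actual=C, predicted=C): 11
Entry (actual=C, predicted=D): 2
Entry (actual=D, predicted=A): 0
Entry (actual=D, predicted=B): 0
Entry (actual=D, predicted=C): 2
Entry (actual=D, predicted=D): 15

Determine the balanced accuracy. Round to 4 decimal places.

0.8123

Balanced accuracy = mean of per-class recall.
  A: recall = 16/20 = 0.80000
  B: recall = 10/12 = 0.83333
  C: recall = 11/15 = 0.73333
  D: recall = 15/17 = 0.88235
Mean = (0.80000 + 0.83333 + 0.73333 + 0.88235) / 4 = 0.8123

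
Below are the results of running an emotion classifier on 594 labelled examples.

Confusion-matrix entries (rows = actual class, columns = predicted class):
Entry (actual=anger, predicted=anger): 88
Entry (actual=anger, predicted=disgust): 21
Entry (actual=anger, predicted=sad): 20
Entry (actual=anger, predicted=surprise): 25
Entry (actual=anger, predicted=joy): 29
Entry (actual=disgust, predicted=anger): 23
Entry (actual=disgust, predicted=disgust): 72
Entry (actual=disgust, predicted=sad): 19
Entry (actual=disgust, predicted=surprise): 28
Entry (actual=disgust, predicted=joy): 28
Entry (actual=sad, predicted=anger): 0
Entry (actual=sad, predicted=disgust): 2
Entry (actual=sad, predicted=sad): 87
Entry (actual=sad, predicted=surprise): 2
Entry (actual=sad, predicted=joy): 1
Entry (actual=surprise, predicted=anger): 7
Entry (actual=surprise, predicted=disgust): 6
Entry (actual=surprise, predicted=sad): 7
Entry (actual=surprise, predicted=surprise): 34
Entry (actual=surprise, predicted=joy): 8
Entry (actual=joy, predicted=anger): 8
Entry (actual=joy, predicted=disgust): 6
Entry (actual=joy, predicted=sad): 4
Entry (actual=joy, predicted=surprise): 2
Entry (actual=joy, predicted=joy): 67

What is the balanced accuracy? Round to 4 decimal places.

0.6337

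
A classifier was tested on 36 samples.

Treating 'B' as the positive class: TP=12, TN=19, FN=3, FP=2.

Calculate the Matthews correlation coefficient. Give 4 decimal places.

0.7127

MCC = (TP·TN − FP·FN) / √((TP+FP)(TP+FN)(TN+FP)(TN+FN))
Numerator = 12·19 − 2·3 = 222
Denominator = √(14·15·21·22) = √97020 = 311.4803
MCC = 222 / 311.4803 = 0.7127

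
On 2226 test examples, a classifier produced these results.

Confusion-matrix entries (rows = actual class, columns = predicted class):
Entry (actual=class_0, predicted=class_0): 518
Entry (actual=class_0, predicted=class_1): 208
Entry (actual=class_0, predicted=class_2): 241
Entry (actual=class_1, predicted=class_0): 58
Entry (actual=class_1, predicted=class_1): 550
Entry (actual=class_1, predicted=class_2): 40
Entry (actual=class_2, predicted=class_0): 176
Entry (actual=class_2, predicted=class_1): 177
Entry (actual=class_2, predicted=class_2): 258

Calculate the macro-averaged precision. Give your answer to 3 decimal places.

0.585

Per-class precision (TP/(TP+FP)):
  class_0: TP=518, FP=58+176=234 → 518/752 = 0.6888
  class_1: TP=550, FP=208+177=385 → 550/935 = 0.5882
  class_2: TP=258, FP=241+40=281 → 258/539 = 0.4787
Macro-precision = mean = (0.6888 + 0.5882 + 0.4787) / 3 = 0.585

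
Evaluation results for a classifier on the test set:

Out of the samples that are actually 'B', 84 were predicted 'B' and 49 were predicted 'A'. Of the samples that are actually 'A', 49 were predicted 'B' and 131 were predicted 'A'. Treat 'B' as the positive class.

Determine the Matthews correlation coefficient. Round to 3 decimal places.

0.359

MCC = (TP·TN − FP·FN) / √((TP+FP)(TP+FN)(TN+FP)(TN+FN))
Numerator = 84·131 − 49·49 = 8603
Denominator = √(133·133·180·180) = √573123600 = 23940.0000
MCC = 8603 / 23940.0000 = 0.359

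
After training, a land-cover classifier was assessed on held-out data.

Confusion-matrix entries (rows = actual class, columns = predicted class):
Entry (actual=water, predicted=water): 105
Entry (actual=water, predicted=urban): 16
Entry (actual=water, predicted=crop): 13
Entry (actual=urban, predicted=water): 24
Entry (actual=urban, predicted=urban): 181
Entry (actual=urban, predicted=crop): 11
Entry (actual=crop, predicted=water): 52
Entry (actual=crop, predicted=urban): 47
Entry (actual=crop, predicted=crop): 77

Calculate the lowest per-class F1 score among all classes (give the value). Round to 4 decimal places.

0.5560

Per-class F1 score (2·TP/(2·TP+FP+FN)):
  water: TP=105, FP=24+52=76, FN=16+13=29 → 210/315 = 0.66667
  urban: TP=181, FP=16+47=63, FN=24+11=35 → 362/460 = 0.78696
  crop: TP=77, FP=13+11=24, FN=52+47=99 → 154/277 = 0.55596
Lowest is class 'crop' with F1 score = 0.5560.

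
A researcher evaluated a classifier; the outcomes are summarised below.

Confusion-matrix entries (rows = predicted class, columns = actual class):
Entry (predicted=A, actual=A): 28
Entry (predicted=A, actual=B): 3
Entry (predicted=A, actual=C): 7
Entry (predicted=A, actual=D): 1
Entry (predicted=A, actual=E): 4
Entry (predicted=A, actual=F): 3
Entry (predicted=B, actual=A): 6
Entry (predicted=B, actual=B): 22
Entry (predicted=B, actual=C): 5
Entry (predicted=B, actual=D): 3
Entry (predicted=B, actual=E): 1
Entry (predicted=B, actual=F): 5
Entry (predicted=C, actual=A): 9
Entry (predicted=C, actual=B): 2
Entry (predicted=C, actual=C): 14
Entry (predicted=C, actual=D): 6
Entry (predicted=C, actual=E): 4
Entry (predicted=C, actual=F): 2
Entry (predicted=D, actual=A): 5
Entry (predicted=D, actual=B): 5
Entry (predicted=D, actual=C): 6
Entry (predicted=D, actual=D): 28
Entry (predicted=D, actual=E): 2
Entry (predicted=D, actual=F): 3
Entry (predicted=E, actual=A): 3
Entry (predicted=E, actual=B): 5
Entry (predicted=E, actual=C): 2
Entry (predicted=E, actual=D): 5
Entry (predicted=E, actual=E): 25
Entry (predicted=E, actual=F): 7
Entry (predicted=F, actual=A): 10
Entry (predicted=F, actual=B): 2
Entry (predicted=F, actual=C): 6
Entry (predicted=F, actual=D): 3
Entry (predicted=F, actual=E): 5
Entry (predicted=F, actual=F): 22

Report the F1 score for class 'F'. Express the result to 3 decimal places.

0.489

Treat 'F' as positive and all other classes as negative.
F1 score = 2·TP/(2·TP+FP+FN).
F: TP=22, FP=10+2+6+3+5=26, FN=3+5+2+3+7=20 → 44/90 = 0.4889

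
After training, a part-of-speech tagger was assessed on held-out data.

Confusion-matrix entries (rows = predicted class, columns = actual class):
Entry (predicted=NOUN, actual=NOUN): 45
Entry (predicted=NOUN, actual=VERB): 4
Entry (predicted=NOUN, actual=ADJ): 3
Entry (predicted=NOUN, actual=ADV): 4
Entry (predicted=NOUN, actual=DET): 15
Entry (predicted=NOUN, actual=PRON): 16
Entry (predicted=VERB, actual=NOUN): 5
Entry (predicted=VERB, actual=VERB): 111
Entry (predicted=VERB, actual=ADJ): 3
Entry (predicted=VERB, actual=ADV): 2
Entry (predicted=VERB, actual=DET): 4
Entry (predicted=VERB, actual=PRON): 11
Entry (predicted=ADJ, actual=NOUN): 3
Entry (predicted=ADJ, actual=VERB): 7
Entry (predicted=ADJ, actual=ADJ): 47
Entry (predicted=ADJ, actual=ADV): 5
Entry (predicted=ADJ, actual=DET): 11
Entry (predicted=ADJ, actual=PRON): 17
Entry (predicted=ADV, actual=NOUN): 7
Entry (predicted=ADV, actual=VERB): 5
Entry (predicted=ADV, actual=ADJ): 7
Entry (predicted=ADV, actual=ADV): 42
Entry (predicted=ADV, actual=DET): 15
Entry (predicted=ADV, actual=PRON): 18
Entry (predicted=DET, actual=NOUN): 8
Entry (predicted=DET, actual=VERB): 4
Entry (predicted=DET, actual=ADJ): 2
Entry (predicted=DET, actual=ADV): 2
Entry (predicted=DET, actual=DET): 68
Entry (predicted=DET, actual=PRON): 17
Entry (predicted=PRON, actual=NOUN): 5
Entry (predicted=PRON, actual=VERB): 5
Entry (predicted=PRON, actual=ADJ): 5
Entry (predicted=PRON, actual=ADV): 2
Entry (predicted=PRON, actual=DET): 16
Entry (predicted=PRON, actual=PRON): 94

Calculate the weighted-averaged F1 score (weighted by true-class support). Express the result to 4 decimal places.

Per-class F1 score (2·TP/(2·TP+FP+FN)):
  NOUN: TP=45, FP=4+3+4+15+16=42, FN=5+3+7+8+5=28 → 90/160 = 0.56250
  VERB: TP=111, FP=5+3+2+4+11=25, FN=4+7+5+4+5=25 → 222/272 = 0.81618
  ADJ: TP=47, FP=3+7+5+11+17=43, FN=3+3+7+2+5=20 → 94/157 = 0.59873
  ADV: TP=42, FP=7+5+7+15+18=52, FN=4+2+5+2+2=15 → 84/151 = 0.55629
  DET: TP=68, FP=8+4+2+2+17=33, FN=15+4+11+15+16=61 → 136/230 = 0.59130
  PRON: TP=94, FP=5+5+5+2+16=33, FN=16+11+17+18+17=79 → 188/300 = 0.62667
Weighted-F1 score = Σ (supportᵢ/N)·F1 scoreᵢ with N=635: (73/635)·0.56250 + (136/635)·0.81618 + (67/635)·0.59873 + (57/635)·0.55629 + (129/635)·0.59130 + (173/635)·0.62667 = 0.6434

0.6434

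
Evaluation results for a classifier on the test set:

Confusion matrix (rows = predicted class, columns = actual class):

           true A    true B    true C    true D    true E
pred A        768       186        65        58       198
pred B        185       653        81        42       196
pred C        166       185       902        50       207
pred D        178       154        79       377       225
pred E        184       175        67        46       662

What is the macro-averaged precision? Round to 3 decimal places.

0.544

Per-class precision (TP/(TP+FP)):
  A: TP=768, FP=186+65+58+198=507 → 768/1275 = 0.6024
  B: TP=653, FP=185+81+42+196=504 → 653/1157 = 0.5644
  C: TP=902, FP=166+185+50+207=608 → 902/1510 = 0.5974
  D: TP=377, FP=178+154+79+225=636 → 377/1013 = 0.3722
  E: TP=662, FP=184+175+67+46=472 → 662/1134 = 0.5838
Macro-precision = mean = (0.6024 + 0.5644 + 0.5974 + 0.3722 + 0.5838) / 5 = 0.544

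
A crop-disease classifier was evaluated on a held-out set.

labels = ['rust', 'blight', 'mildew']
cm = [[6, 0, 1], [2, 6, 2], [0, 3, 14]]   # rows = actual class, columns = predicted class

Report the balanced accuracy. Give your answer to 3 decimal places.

0.760

Balanced accuracy = mean of per-class recall.
  rust: recall = 6/7 = 0.8571
  blight: recall = 6/10 = 0.6000
  mildew: recall = 14/17 = 0.8235
Mean = (0.8571 + 0.6000 + 0.8235) / 3 = 0.760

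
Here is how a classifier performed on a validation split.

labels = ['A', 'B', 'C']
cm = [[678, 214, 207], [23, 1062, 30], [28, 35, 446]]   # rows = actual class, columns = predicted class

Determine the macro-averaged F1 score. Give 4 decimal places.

0.7885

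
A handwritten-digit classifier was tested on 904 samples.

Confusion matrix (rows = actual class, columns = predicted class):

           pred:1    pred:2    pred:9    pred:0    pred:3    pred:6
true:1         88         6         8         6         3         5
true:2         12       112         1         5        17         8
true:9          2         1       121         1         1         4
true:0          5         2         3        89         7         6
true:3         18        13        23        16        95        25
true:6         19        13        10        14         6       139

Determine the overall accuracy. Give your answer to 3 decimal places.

0.712

Accuracy = trace / total = (88+112+121+89+95+139=644) / 904 = 644/904 = 0.712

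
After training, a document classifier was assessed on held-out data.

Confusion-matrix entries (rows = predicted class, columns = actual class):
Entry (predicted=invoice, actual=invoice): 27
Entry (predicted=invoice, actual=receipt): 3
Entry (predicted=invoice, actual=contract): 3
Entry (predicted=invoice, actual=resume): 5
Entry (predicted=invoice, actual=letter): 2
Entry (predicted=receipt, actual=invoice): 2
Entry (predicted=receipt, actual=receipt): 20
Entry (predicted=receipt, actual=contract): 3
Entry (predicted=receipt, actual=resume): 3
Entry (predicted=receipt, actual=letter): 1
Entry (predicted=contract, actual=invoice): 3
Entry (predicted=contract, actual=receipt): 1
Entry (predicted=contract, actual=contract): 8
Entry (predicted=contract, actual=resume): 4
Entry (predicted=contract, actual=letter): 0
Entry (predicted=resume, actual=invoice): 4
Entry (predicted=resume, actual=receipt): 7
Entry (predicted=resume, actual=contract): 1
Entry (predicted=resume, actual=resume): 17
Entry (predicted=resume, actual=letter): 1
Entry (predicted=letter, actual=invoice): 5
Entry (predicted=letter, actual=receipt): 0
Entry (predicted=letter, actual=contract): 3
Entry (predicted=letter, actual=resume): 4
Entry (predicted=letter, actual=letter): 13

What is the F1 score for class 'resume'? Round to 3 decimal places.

0.540

One-vs-rest for 'resume': TP = diagonal; FP = other classes predicted 'resume'; FN = 'resume' predicted as other.
F1 score = 2·TP/(2·TP+FP+FN).
resume: TP=17, FP=4+7+1+1=13, FN=5+3+4+4=16 → 34/63 = 0.5397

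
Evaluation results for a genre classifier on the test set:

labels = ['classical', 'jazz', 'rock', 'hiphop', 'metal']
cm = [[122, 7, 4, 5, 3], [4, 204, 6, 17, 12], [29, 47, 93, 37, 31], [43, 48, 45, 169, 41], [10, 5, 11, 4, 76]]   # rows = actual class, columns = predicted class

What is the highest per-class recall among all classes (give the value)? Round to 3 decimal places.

0.865

Per-class recall (TP/(TP+FN)):
  classical: TP=122, FN=7+4+5+3=19 → 122/141 = 0.8652
  jazz: TP=204, FN=4+6+17+12=39 → 204/243 = 0.8395
  rock: TP=93, FN=29+47+37+31=144 → 93/237 = 0.3924
  hiphop: TP=169, FN=43+48+45+41=177 → 169/346 = 0.4884
  metal: TP=76, FN=10+5+11+4=30 → 76/106 = 0.7170
Highest is class 'classical' with recall = 0.865.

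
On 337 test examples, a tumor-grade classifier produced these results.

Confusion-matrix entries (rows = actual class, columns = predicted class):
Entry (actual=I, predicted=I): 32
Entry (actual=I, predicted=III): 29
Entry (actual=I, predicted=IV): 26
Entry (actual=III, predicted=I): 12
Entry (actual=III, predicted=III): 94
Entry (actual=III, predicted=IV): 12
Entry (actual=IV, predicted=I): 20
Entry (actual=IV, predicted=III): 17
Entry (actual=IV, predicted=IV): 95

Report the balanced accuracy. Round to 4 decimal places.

0.6280

Balanced accuracy = mean of per-class recall.
  I: recall = 32/87 = 0.36782
  III: recall = 94/118 = 0.79661
  IV: recall = 95/132 = 0.71970
Mean = (0.36782 + 0.79661 + 0.71970) / 3 = 0.6280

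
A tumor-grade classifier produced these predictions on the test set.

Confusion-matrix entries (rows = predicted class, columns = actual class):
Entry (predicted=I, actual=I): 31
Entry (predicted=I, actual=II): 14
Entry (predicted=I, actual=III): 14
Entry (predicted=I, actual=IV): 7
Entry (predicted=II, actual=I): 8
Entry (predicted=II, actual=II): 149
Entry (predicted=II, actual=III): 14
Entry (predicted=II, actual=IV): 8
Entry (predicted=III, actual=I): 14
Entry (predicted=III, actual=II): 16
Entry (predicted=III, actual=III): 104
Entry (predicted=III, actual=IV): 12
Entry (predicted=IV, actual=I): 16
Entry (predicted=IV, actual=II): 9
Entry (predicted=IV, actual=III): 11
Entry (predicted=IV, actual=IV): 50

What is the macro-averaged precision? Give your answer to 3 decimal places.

0.649

Per-class precision (TP/(TP+FP)):
  I: TP=31, FP=14+14+7=35 → 31/66 = 0.4697
  II: TP=149, FP=8+14+8=30 → 149/179 = 0.8324
  III: TP=104, FP=14+16+12=42 → 104/146 = 0.7123
  IV: TP=50, FP=16+9+11=36 → 50/86 = 0.5814
Macro-precision = mean = (0.4697 + 0.8324 + 0.7123 + 0.5814) / 4 = 0.649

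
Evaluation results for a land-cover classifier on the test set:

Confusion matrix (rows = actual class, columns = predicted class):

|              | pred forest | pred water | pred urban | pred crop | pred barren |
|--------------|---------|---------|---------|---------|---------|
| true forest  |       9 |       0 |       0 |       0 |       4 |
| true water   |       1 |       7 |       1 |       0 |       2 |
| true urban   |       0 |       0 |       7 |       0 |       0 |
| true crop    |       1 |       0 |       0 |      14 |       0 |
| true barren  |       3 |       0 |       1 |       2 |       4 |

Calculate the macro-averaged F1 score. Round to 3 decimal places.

Per-class F1 score (2·TP/(2·TP+FP+FN)):
  forest: TP=9, FP=1+0+1+3=5, FN=0+0+0+4=4 → 18/27 = 0.6667
  water: TP=7, FP=0+0+0+0=0, FN=1+1+0+2=4 → 14/18 = 0.7778
  urban: TP=7, FP=0+1+0+1=2, FN=0+0+0+0=0 → 14/16 = 0.8750
  crop: TP=14, FP=0+0+0+2=2, FN=1+0+0+0=1 → 28/31 = 0.9032
  barren: TP=4, FP=4+2+0+0=6, FN=3+0+1+2=6 → 8/20 = 0.4000
Macro-F1 score = mean = (0.6667 + 0.7778 + 0.8750 + 0.9032 + 0.4000) / 5 = 0.725

0.725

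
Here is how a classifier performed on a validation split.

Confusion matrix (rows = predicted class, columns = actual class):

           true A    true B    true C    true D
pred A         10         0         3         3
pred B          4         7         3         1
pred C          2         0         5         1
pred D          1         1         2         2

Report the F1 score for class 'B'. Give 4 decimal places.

0.6087

Treat 'B' as positive and all other classes as negative.
F1 score = 2·TP/(2·TP+FP+FN).
B: TP=7, FP=4+3+1=8, FN=0+0+1=1 → 14/23 = 0.60870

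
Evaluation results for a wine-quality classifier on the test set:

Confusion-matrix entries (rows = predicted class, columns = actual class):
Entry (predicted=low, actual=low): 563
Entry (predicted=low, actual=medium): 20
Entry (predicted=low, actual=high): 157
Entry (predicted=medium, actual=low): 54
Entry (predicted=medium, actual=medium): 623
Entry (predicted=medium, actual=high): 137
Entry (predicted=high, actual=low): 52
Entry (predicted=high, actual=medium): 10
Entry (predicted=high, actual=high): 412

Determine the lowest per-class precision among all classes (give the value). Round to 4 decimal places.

Per-class precision (TP/(TP+FP)):
  low: TP=563, FP=20+157=177 → 563/740 = 0.76081
  medium: TP=623, FP=54+137=191 → 623/814 = 0.76536
  high: TP=412, FP=52+10=62 → 412/474 = 0.86920
Lowest is class 'low' with precision = 0.7608.

0.7608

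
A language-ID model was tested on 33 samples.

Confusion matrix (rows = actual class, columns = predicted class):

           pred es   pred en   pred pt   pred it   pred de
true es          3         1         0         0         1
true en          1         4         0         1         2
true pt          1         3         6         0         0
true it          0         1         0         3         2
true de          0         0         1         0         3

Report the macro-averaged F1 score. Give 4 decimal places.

0.5753

Per-class F1 score (2·TP/(2·TP+FP+FN)):
  es: TP=3, FP=1+1+0+0=2, FN=1+0+0+1=2 → 6/10 = 0.60000
  en: TP=4, FP=1+3+1+0=5, FN=1+0+1+2=4 → 8/17 = 0.47059
  pt: TP=6, FP=0+0+0+1=1, FN=1+3+0+0=4 → 12/17 = 0.70588
  it: TP=3, FP=0+1+0+0=1, FN=0+1+0+2=3 → 6/10 = 0.60000
  de: TP=3, FP=1+2+0+2=5, FN=0+0+1+0=1 → 6/12 = 0.50000
Macro-F1 score = mean = (0.60000 + 0.47059 + 0.70588 + 0.60000 + 0.50000) / 5 = 0.5753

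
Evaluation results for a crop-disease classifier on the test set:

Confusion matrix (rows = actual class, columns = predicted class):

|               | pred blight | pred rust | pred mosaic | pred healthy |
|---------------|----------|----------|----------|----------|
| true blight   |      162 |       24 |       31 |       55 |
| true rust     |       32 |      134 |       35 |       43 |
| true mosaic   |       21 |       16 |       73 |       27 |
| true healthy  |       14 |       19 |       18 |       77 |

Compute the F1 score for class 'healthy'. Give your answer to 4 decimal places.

Treat 'healthy' as positive and all other classes as negative.
F1 score = 2·TP/(2·TP+FP+FN).
healthy: TP=77, FP=55+43+27=125, FN=14+19+18=51 → 154/330 = 0.46667

0.4667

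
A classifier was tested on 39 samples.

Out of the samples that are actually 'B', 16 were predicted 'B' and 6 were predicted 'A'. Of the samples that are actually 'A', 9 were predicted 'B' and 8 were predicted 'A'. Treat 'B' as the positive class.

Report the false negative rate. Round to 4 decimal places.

FNR = FN/(FN+TP) = 6/(6+16) = 0.2727

0.2727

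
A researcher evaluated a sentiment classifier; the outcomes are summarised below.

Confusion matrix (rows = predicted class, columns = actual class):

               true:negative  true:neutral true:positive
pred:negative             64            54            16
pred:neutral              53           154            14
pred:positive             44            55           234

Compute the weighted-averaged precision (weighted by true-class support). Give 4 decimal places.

Per-class precision (TP/(TP+FP)):
  negative: TP=64, FP=54+16=70 → 64/134 = 0.47761
  neutral: TP=154, FP=53+14=67 → 154/221 = 0.69683
  positive: TP=234, FP=44+55=99 → 234/333 = 0.70270
Weighted-precision = Σ (supportᵢ/N)·precisionᵢ with N=688: (161/688)·0.47761 + (263/688)·0.69683 + (264/688)·0.70270 = 0.6478

0.6478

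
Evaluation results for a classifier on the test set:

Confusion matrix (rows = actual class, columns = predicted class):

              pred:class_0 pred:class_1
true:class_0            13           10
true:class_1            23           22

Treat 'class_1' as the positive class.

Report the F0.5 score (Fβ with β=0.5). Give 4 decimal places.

Fβ = (1+β²)·TP / ((1+β²)·TP + β²·FN + FP), with β²=1/4
= 1.25·22 / (1.25·22 + 0.25·23 + 10) = 0.6358

0.6358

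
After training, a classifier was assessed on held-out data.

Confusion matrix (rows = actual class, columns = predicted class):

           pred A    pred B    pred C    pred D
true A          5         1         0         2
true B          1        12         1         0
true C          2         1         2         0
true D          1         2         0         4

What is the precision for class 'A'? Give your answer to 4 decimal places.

Treat 'A' as positive and all other classes as negative.
precision = TP/(TP+FP).
A: TP=5, FP=1+2+1=4 → 5/9 = 0.55556

0.5556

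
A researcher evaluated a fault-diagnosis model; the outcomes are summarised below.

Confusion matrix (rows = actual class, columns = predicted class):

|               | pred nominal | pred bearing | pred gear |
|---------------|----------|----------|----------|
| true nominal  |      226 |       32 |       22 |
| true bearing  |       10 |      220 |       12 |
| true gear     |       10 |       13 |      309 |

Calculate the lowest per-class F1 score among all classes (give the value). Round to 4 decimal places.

Per-class F1 score (2·TP/(2·TP+FP+FN)):
  nominal: TP=226, FP=10+10=20, FN=32+22=54 → 452/526 = 0.85932
  bearing: TP=220, FP=32+13=45, FN=10+12=22 → 440/507 = 0.86785
  gear: TP=309, FP=22+12=34, FN=10+13=23 → 618/675 = 0.91556
Lowest is class 'nominal' with F1 score = 0.8593.

0.8593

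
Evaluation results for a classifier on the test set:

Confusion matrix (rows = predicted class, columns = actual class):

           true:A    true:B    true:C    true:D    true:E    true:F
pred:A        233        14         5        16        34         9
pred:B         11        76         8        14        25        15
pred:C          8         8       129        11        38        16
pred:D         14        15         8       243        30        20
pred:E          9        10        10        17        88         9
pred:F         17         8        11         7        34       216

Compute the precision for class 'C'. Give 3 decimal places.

Treat 'C' as positive and all other classes as negative.
precision = TP/(TP+FP).
C: TP=129, FP=8+8+11+38+16=81 → 129/210 = 0.6143

0.614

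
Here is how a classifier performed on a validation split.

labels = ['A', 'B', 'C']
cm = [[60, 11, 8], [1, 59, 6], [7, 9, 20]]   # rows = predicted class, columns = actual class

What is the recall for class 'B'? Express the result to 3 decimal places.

0.747

recall = TP/(TP+FN).
B: TP=59, FN=11+9=20 → 59/79 = 0.7468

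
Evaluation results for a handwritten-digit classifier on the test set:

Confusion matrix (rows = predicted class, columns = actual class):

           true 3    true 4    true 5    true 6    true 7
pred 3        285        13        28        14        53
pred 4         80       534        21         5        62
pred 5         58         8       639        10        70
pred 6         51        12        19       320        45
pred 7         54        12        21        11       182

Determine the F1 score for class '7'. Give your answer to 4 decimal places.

Take TP from the diagonal, FP from the rest of the '7' prediction marginal, FN from the rest of the '7' actual marginal.
F1 score = 2·TP/(2·TP+FP+FN).
7: TP=182, FP=54+12+21+11=98, FN=53+62+70+45=230 → 364/692 = 0.52601

0.5260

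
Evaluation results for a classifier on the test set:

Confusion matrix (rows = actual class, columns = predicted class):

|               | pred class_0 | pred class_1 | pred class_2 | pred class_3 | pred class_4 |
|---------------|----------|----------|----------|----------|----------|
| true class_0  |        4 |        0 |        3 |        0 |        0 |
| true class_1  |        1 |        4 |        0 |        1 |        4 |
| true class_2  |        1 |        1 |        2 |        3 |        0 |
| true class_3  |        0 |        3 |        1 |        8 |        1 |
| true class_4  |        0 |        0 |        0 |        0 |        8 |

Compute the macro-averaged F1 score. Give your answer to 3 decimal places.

Per-class F1 score (2·TP/(2·TP+FP+FN)):
  class_0: TP=4, FP=1+1+0+0=2, FN=0+3+0+0=3 → 8/13 = 0.6154
  class_1: TP=4, FP=0+1+3+0=4, FN=1+0+1+4=6 → 8/18 = 0.4444
  class_2: TP=2, FP=3+0+1+0=4, FN=1+1+3+0=5 → 4/13 = 0.3077
  class_3: TP=8, FP=0+1+3+0=4, FN=0+3+1+1=5 → 16/25 = 0.6400
  class_4: TP=8, FP=0+4+0+1=5, FN=0+0+0+0=0 → 16/21 = 0.7619
Macro-F1 score = mean = (0.6154 + 0.4444 + 0.3077 + 0.6400 + 0.7619) / 5 = 0.554

0.554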